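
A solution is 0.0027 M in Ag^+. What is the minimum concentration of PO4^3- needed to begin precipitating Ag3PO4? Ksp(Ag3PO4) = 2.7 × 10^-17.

1.4e-9 M

Ag3PO4(s) <=> 3 Ag^+(aq) + PO4^3-(aq)
Ksp = [Ag^+]^3[PO4^3-]
Precipitation begins when Q = Ksp. With [Ag^+] = 0.0027 M:
2.7 × 10^-17 = (0.0027)^3 × [PO4^3-]
[PO4^3-] = (2.7 × 10^-17 / 1.97 × 10^-8) = 1.4 × 10^-9 M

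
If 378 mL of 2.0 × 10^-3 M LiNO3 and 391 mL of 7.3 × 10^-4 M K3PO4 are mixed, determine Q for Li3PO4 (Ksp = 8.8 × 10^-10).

Total volume = 378 + 391 = 769 mL.
[Li^+] = 2.0 x 10^-3 × (378/769) = 9.83 × 10^-4 M
[PO4^3-] = 7.3 × 10^-4 × (391/769) = 3.71 × 10^-4 M
Li3PO4(s) ⇌ 3 Li^+ + PO4^3-, so Q = [Li^+]^3[PO4^3-]
Q = (9.83 × 10^-4)^3(3.71 × 10^-4) = 3.5 × 10^-13
Q < Ksp, so no precipitate of Li3PO4 forms.

Q = 3.5e-13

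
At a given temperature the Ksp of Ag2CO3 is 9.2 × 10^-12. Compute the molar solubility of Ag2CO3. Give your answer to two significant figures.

Ag2CO3(s) ⇌ 2 Ag^+ + CO3^2-
Ksp = [Ag^+]^2[CO3^2-]
Let s = molar solubility. Then [Ag^+] = 2s and [CO3^2-] = s.
Substituting: Ksp = (2s)^2s = 4s^3
s^3 = 9.2 × 10^-12 / 4, so s = 1.3 × 10^-4 M

1.3 × 10^-4 M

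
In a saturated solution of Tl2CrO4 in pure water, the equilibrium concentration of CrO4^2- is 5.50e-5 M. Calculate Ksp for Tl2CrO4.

Ksp ≈ 6.66e-13

Tl2CrO4(s) <=> 2 Tl^+ + CrO4^2-
Stoichiometry gives [Tl^+] = (2/1)[CrO4^2-] = 1.100 × 10^-4 M.
Ksp = [Tl^+]^2[CrO4^2-]
Ksp = (1.100 × 10^-4)^2 × 5.50 × 10^-5 = 6.66 x 10^-13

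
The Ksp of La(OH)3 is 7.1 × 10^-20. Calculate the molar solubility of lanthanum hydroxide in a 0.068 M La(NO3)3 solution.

s ≈ 3.4e-7 M

La(OH)3(s) ⇌ La^3+ + 3 OH^-
Ksp = [La^3+][OH^-]^3
If s mol/L dissolves here, [La^3+] = 0.068 + s ≈ 0.068, [OH^-] = 3s (since La^3+ from La(NO3)3 dominates).
Ksp ≈ 0.068 × (3s)^3
s = 3.4 × 10^-7 M
Check: s = 3.4 x 10^-7 ≪ 0.068, so the approximation is valid.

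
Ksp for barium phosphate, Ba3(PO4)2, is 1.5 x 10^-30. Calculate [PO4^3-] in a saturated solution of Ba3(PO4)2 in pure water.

[PO4^3-] = 8.5 × 10^-7 M

Ba3(PO4)2(s) ⇌ 3 Ba^2+(aq) + 2 PO4^3-(aq)
Ksp = [Ba^2+]^3[PO4^3-]^2
With molar solubility s: [Ba^2+] = 3s, [PO4^3-] = 2s.
Ksp = (3s)^3(2s)^2 = 108s^5
s^5 = 1.5 x 10^-30 / 108, so s = 4.25 x 10^-7 M
[PO4^3-] = 2s = 8.5 x 10^-7 M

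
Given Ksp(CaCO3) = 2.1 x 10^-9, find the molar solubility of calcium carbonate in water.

4.6 x 10^-5 M

CaCO3(s) ⇌ Ca^2+(aq) + CO3^2-(aq)
Ksp = [Ca^2+][CO3^2-]
With molar solubility s: [Ca^2+] = s, [CO3^2-] = s.
Ksp = (s)(s) = s^2
s = √(2.1 x 10^-9) = 4.6 x 10^-5 M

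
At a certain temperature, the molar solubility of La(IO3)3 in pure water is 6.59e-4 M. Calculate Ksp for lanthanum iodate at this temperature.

5.09 × 10^-12

La(IO3)3(s) <=> La^3+ + 3 IO3^-
Let s = molar solubility. Then [La^3+] = s and [IO3^-] = 3s.
Ksp = [La^3+][IO3^-]^3
Ksp = s(3s)^3 = 27s^4
With s = 6.59 x 10^-4: Ksp = 5.09 × 10^-12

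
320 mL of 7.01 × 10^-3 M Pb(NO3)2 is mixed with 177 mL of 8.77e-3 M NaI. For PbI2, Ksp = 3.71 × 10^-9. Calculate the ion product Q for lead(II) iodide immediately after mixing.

Total volume = 320 + 177 = 497 mL.
[Pb^2+] = 7.01 x 10^-3 × (320/497) = 4.513 x 10^-3 M
[I^-] = 8.77 × 10^-3 × (177/497) = 3.123 × 10^-3 M
PbI2(s) <=> Pb^2+ + 2 I^-, so Q = [Pb^2+][I^-]^2
Q = (4.513 × 10^-3)(3.123 x 10^-3)^2 = 4.40 × 10^-8
Q > Ksp, so PbI2 will precipitate.

Q ≈ 4.40 × 10^-8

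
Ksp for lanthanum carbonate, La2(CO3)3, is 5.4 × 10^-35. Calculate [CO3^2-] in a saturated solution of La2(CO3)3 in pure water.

[CO3^2-] = 1.6e-7 M

La2(CO3)3(s) ⇌ 2 La^3+(aq) + 3 CO3^2-(aq)
Ksp = [La^3+]^2[CO3^2-]^3
Let s = molar solubility. Then [La^3+] = 2s and [CO3^2-] = 3s.
Substituting: Ksp = (2s)^2(3s)^3 = 108s^5
s = (5.4 × 10^-35 / 108)^(1/5) = 5.49 × 10^-8 M
[CO3^2-] = 3s = 1.6 × 10^-7 M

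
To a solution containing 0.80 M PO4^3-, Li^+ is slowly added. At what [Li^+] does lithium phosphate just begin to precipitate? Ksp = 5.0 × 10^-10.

[Li^+] = 8.5 x 10^-4 M

Li3PO4(s) ⇌ 3 Li^+(aq) + PO4^3-(aq)
Ksp = [Li^+]^3[PO4^3-]
Precipitation begins when Q = Ksp. With [PO4^3-] = 0.80 M:
5.0 × 10^-10 = (0.80) × [Li^+]^3
[Li^+] = (5.0 × 10^-10 / 8.0 x 10^-1)^(1/3) = 8.5 × 10^-4 M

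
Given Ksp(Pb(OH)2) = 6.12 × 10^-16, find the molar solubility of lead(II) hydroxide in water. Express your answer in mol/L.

s = 5.35e-6 M

Pb(OH)2(s) <=> Pb^2+ + 2 OH^-
Ksp = [Pb^2+][OH^-]^2
For each mole of Pb(OH)2 that dissolves: [Pb^2+] = s, [OH^-] = 2s.
So Ksp = s × (2s)^2 = 4s^3
Solving, s = (6.12 × 10^-16/4)^(1/3) = 5.35 x 10^-6 M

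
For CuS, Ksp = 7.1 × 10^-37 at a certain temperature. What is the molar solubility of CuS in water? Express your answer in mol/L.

s ≈ 8.4 × 10^-19 M

CuS(s) ⇌ Cu^2+ + S^2-
Ksp = [Cu^2+][S^2-]
Let s = molar solubility. Then [Cu^2+] = s and [S^2-] = s.
Ksp = s^2
s = (7.1 × 10^-37)^(1/2) = 8.4 × 10^-19 M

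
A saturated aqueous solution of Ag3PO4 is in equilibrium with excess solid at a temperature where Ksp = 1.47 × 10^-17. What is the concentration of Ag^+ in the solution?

Ag3PO4(s) ⇌ 3 Ag^+(aq) + PO4^3-(aq)
Ksp = [Ag^+]^3[PO4^3-]
With molar solubility s: [Ag^+] = 3s, [PO4^3-] = s.
Ksp = (3s)^3s = 27s^4
s^4 = 1.47 × 10^-17 / 27, so s = 2.716 × 10^-5 M
[Ag^+] = 3s = 8.15 × 10^-5 M

[Ag^+] ≈ 8.15 × 10^-5 M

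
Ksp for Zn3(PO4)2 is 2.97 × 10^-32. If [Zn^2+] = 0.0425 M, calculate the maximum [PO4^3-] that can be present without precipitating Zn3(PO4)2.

[PO4^3-] ≈ 1.97 x 10^-14 M

Zn3(PO4)2(s) ⇌ 3 Zn^2+ + 2 PO4^3-
Ksp = [Zn^2+]^3[PO4^3-]^2
Precipitation begins when Q = Ksp. With [Zn^2+] = 0.0425 M:
2.97 × 10^-32 = (0.0425)^3 × [PO4^3-]^2
[PO4^3-] = (2.97 × 10^-32 / 7.677 × 10^-5)^(1/2) = 1.97 × 10^-14 M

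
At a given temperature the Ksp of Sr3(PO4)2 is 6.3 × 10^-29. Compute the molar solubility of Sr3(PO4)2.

Sr3(PO4)2(s) ⇌ 3 Sr^2+(aq) + 2 PO4^3-(aq)
Ksp = [Sr^2+]^3[PO4^3-]^2
For each mole of Sr3(PO4)2 that dissolves: [Sr^2+] = 3s, [PO4^3-] = 2s.
So Ksp = (3s)^3 × (2s)^2 = 108s^5
s^5 = 6.3 × 10^-29 / 108, so s = 9.0 x 10^-7 M

s = 9.0 × 10^-7 M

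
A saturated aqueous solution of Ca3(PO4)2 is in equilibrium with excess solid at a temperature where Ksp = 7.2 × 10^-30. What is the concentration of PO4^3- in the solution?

[PO4^3-] = 1.2 × 10^-6 M

Ca3(PO4)2(s) ⇌ 3 Ca^2+(aq) + 2 PO4^3-(aq)
Ksp = [Ca^2+]^3[PO4^3-]^2
If s mol/L of Ca3(PO4)2 dissolves, [Ca^2+] = 3s and [PO4^3-] = 2s.
So Ksp = (3s)^3 × (2s)^2 = 108s^5
Solving, s = (7.2 × 10^-30/108)^(1/5) = 5.82 × 10^-7 M
[PO4^3-] = 2s = 1.2 x 10^-6 M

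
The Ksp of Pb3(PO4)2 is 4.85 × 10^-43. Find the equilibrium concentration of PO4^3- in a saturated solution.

Pb3(PO4)2(s) <=> 3 Pb^2+ + 2 PO4^3-
Ksp = [Pb^2+]^3[PO4^3-]^2
With molar solubility s: [Pb^2+] = 3s, [PO4^3-] = 2s.
So Ksp = (3s)^3 × (2s)^2 = 108s^5
Solving, s = (4.85 × 10^-43/108)^(1/5) = 1.350 × 10^-9 M
[PO4^3-] = 2s = 2.70 × 10^-9 M

2.70 x 10^-9 M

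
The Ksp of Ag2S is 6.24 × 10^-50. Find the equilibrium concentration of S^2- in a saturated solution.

Ag2S(s) <=> 2 Ag^+ + S^2-
Ksp = [Ag^+]^2[S^2-]
With molar solubility s: [Ag^+] = 2s, [S^2-] = s.
Ksp = (2s)^2s = 4s^3
Solving, s = (6.24 × 10^-50/4)^(1/3) = 2.499 × 10^-17 M
[S^2-] = s = 2.50 × 10^-17 M

[S^2-] ≈ 2.50 × 10^-17 M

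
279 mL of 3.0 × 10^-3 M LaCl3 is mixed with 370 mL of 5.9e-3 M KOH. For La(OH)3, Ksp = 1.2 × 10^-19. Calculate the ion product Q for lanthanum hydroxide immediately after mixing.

Total volume = 279 + 370 = 649 mL.
[La^3+] = 3.0 x 10^-3 × (279/649) = 1.29 x 10^-3 M
[OH^-] = 5.9 × 10^-3 × (370/649) = 3.36 x 10^-3 M
La(OH)3(s) <=> La^3+ + 3 OH^-, so Q = [La^3+][OH^-]^3
Q = (1.29 × 10^-3)(3.36 × 10^-3)^3 = 4.9 × 10^-11
Q > Ksp, so La(OH)3 will precipitate.

4.9e-11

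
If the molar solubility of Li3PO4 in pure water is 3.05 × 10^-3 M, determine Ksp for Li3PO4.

Li3PO4(s) ⇌ 3 Li^+(aq) + PO4^3-(aq)
With molar solubility s: [Li^+] = 3s, [PO4^3-] = s.
Ksp = [Li^+]^3[PO4^3-]
So Ksp = (3s)^3 × s = 27s^4
With s = 3.05 × 10^-3: Ksp = 2.34 × 10^-9

Ksp ≈ 2.34e-9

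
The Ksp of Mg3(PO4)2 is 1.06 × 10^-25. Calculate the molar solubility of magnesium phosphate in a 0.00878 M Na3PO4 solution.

3.71 × 10^-8 M

Mg3(PO4)2(s) ⇌ 3 Mg^2+(aq) + 2 PO4^3-(aq)
Ksp = [Mg^2+]^3[PO4^3-]^2
Let s = moles of Mg3(PO4)2 that dissolve per litre. [Mg^2+] = 3s, [PO4^3-] = 0.00878 + 2s ≈ 0.00878 (since PO4^3- from Na3PO4 dominates).
Ksp ≈ (3s)^3 × (0.00878)^2
s = 3.71 × 10^-8 M
Check: 2s = 7.4 × 10^-8 ≪ 0.00878, so the approximation is valid.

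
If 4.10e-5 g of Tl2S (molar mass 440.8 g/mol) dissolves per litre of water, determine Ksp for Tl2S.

Molar solubility s = (4.10 × 10^-5 g/L) / (440.8 g/mol) = 9.301 × 10^-8 M.
Tl2S(s) <=> 2 Tl^+(aq) + S^2-(aq)
For each mole of Tl2S that dissolves: [Tl^+] = 2s, [S^2-] = s.
Ksp = [Tl^+]^2[S^2-]
Ksp = (2s)^2s = 4s^3
With s = 9.301 × 10^-8: Ksp = 3.22 × 10^-21

Ksp ≈ 3.22 x 10^-21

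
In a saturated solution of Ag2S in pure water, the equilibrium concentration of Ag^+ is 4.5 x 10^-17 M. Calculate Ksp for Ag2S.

Ksp ≈ 4.6e-50

Ag2S(s) <=> 2 Ag^+ + S^2-
Stoichiometry gives [S^2-] = (1/2)[Ag^+] = 2.25 x 10^-17 M.
Ksp = [Ag^+]^2[S^2-]
Ksp = (4.5 × 10^-17)^2 × 2.25 x 10^-17 = 4.6 x 10^-50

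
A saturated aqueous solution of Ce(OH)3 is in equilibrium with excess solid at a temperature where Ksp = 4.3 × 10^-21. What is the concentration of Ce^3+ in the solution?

Ce(OH)3(s) <=> Ce^3+ + 3 OH^-
Ksp = [Ce^3+][OH^-]^3
If s mol/L of Ce(OH)3 dissolves, [Ce^3+] = s and [OH^-] = 3s.
So Ksp = s × (3s)^3 = 27s^4
s = (4.3 × 10^-21 / 27)^(1/4) = 3.55 x 10^-6 M
[Ce^3+] = s = 3.6 x 10^-6 M

[Ce^3+] = 3.6 × 10^-6 M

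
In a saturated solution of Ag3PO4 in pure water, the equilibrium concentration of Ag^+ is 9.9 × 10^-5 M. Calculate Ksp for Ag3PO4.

3.2 × 10^-17

Ag3PO4(s) ⇌ 3 Ag^+(aq) + PO4^3-(aq)
Stoichiometry gives [PO4^3-] = (1/3)[Ag^+] = 3.30 × 10^-5 M.
Ksp = [Ag^+]^3[PO4^3-]
Ksp = (9.9 x 10^-5)^3 × 3.30 x 10^-5 = 3.2 × 10^-17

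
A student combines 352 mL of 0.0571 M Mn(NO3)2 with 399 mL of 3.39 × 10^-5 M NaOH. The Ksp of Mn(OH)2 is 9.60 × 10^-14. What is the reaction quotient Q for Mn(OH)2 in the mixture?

Total volume = 352 + 399 = 751 mL.
[Mn^2+] = 5.71 × 10^-2 × (352/751) = 2.676 × 10^-2 M
[OH^-] = 3.39 x 10^-5 × (399/751) = 1.801 × 10^-5 M
Mn(OH)2(s) ⇌ Mn^2+ + 2 OH^-, so Q = [Mn^2+][OH^-]^2
Q = (2.676 x 10^-2)(1.801 × 10^-5)^2 = 8.68 × 10^-12
Q > Ksp, so Mn(OH)2 will precipitate.

8.68e-12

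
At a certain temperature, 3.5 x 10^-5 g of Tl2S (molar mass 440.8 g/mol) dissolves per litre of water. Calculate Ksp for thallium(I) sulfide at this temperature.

Molar solubility s = (3.5 x 10^-5 g/L) / (440.8 g/mol) = 7.94 x 10^-8 M.
Tl2S(s) ⇌ 2 Tl^+(aq) + S^2-(aq)
If s mol/L of Tl2S dissolves, [Tl^+] = 2s and [S^2-] = s.
Ksp = [Tl^+]^2[S^2-]
Substituting: Ksp = (2s)^2s = 4s^3
Ksp = 4 × (7.94 x 10^-8)^3 = 2.0 × 10^-21

Ksp = 2.0 x 10^-21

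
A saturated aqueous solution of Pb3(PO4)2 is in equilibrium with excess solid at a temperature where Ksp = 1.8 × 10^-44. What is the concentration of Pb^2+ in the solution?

[Pb^2+] = 2.1 x 10^-9 M

Pb3(PO4)2(s) <=> 3 Pb^2+ + 2 PO4^3-
Ksp = [Pb^2+]^3[PO4^3-]^2
Let s = molar solubility. Then [Pb^2+] = 3s and [PO4^3-] = 2s.
Substituting: Ksp = (3s)^3(2s)^2 = 108s^5
Solving, s = (1.8 × 10^-44/108)^(1/5) = 6.99 x 10^-10 M
[Pb^2+] = 3s = 2.1 x 10^-9 M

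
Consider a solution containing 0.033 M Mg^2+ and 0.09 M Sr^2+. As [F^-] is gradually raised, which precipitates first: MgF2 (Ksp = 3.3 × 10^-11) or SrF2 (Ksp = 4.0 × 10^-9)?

MgF2

Each salt begins to precipitate when Q = Ksp, i.e. when [F^-] reaches its threshold.
For MgF2: 3.3 × 10^-11 = 0.033 × [F^-]^2  ⇒  [F^-] = 3.2 x 10^-5 M.
For SrF2: 4.0 × 10^-9 = 0.09 × [F^-]^2  ⇒  [F^-] = 2.1 × 10^-4 M.
The salt with the lower threshold [F^-] precipitates first: MgF2.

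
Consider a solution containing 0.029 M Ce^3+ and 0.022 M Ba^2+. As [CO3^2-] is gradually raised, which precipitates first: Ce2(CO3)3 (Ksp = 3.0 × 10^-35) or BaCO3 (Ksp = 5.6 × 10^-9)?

Each salt begins to precipitate when Q = Ksp, i.e. when [CO3^2-] reaches its threshold.
For Ce2(CO3)3: 3.0 × 10^-35 = (0.029)^2 × [CO3^2-]^3  ⇒  [CO3^2-] = 3.3 × 10^-11 M.
For BaCO3: 5.6 × 10^-9 = 0.022 × [CO3^2-]  ⇒  [CO3^2-] = 2.5 × 10^-7 M.
The salt with the lower threshold [CO3^2-] precipitates first: Ce2(CO3)3.

Ce2(CO3)3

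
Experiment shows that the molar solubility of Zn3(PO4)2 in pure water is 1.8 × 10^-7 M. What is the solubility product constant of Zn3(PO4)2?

Ksp ≈ 2.0e-32

Zn3(PO4)2(s) <=> 3 Zn^2+(aq) + 2 PO4^3-(aq)
If s mol/L of Zn3(PO4)2 dissolves, [Zn^2+] = 3s and [PO4^3-] = 2s.
Ksp = [Zn^2+]^3[PO4^3-]^2
Ksp = (3s)^3(2s)^2 = 108s^5
With s = 1.8 × 10^-7: Ksp = 2.0 × 10^-32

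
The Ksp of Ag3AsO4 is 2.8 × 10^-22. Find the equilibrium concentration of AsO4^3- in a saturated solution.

1.8e-6 M

Ag3AsO4(s) ⇌ 3 Ag^+ + AsO4^3-
Ksp = [Ag^+]^3[AsO4^3-]
Let s = molar solubility. Then [Ag^+] = 3s and [AsO4^3-] = s.
So Ksp = (3s)^3 × s = 27s^4
s^4 = 2.8 × 10^-22 / 27, so s = 1.79 x 10^-6 M
[AsO4^3-] = s = 1.8 × 10^-6 M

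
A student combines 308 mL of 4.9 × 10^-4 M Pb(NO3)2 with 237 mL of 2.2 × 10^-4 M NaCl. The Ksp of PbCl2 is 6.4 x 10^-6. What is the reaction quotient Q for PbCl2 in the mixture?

Total volume = 308 + 237 = 545 mL.
[Pb^2+] = 4.9 × 10^-4 × (308/545) = 2.77 x 10^-4 M
[Cl^-] = 2.2 x 10^-4 × (237/545) = 9.57 x 10^-5 M
PbCl2(s) <=> Pb^2+ + 2 Cl^-, so Q = [Pb^2+][Cl^-]^2
Q = (2.77 x 10^-4)(9.57 × 10^-5)^2 = 2.5 × 10^-12
Q < Ksp, so no precipitate of PbCl2 forms.

Q = 2.5 × 10^-12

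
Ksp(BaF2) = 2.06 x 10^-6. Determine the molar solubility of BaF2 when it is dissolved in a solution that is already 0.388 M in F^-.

s ≈ 1.37 x 10^-5 M

BaF2(s) <=> Ba^2+(aq) + 2 F^-(aq)
Ksp = [Ba^2+][F^-]^2
Let s = moles of BaF2 that dissolve per litre. [Ba^2+] = s, [F^-] = 0.388 + 2s ≈ 0.388 (since the F^- already present dominates).
Ksp ≈ s × (0.388)^2
s = 1.37 x 10^-5 M
Check: 2s = 2.7 x 10^-5 ≪ 0.388, so the approximation is valid.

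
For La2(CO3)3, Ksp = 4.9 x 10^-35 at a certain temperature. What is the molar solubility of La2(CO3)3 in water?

La2(CO3)3(s) ⇌ 2 La^3+(aq) + 3 CO3^2-(aq)
Ksp = [La^3+]^2[CO3^2-]^3
If s mol/L of La2(CO3)3 dissolves, [La^3+] = 2s and [CO3^2-] = 3s.
Ksp = (2s)^2(3s)^3 = 108s^5
s = (4.9 x 10^-35 / 108)^(1/5) = 5.4 x 10^-8 M

5.4e-8 M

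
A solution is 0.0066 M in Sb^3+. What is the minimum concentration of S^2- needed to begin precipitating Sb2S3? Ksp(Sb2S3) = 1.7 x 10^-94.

[S^2-] = 1.6e-30 M

Sb2S3(s) ⇌ 2 Sb^3+(aq) + 3 S^2-(aq)
Ksp = [Sb^3+]^2[S^2-]^3
Precipitation begins when Q = Ksp. With [Sb^3+] = 0.0066 M:
1.7 x 10^-94 = (0.0066)^2 × [S^2-]^3
[S^2-] = (1.7 x 10^-94 / 4.36 × 10^-5)^(1/3) = 1.6 x 10^-30 M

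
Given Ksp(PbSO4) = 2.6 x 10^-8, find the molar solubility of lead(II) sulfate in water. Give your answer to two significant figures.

s = 1.6 × 10^-4 M

PbSO4(s) ⇌ Pb^2+ + SO4^2-
Ksp = [Pb^2+][SO4^2-]
With molar solubility s: [Pb^2+] = s, [SO4^2-] = s.
Ksp = s^2
s = (2.6 x 10^-8)^(1/2) = 1.6 x 10^-4 M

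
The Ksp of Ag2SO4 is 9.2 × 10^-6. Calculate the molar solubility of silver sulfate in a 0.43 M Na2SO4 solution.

Ag2SO4(s) <=> 2 Ag^+ + SO4^2-
Ksp = [Ag^+]^2[SO4^2-]
Let s = moles of Ag2SO4 that dissolve per litre. [Ag^+] = 2s, [SO4^2-] = 0.43 + s ≈ 0.43 (common-ion effect: SO4^2- is already 0.43 M).
Ksp ≈ (2s)^2 × 0.43
s = 2.3 × 10^-3 M
Check: s = 2.3 × 10^-3 ≪ 0.43, so the approximation is valid.

s = 2.3 x 10^-3 M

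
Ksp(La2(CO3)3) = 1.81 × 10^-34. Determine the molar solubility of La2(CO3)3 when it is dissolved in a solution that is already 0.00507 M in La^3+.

La2(CO3)3(s) <=> 2 La^3+(aq) + 3 CO3^2-(aq)
Ksp = [La^3+]^2[CO3^2-]^3
Let s be the molar solubility in this solution. [La^3+] = 0.00507 + 2s ≈ 0.00507, [CO3^2-] = 3s (Ksp is small, so little additional dissolves).
Ksp ≈ (0.00507)^2 × (3s)^3
s = 6.39 x 10^-11 M
Check: 2s = 1.3 × 10^-10 ≪ 0.00507, so the approximation is valid.

s ≈ 6.39e-11 M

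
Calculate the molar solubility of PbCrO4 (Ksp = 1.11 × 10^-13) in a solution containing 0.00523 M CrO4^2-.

PbCrO4(s) ⇌ Pb^2+ + CrO4^2-
Ksp = [Pb^2+][CrO4^2-]
Let s = moles of PbCrO4 that dissolve per litre. [Pb^2+] = s, [CrO4^2-] = 0.00523 + s ≈ 0.00523 (since the CrO4^2- already present dominates).
Ksp ≈ s × 0.00523
s = 2.12 × 10^-11 M
Check: s = 2.1 x 10^-11 ≪ 0.00523, so the approximation is valid.

2.12e-11 M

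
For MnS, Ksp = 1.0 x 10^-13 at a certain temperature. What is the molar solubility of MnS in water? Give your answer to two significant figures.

s ≈ 3.2 × 10^-7 M

MnS(s) ⇌ Mn^2+ + S^2-
Ksp = [Mn^2+][S^2-]
If s mol/L of MnS dissolves, [Mn^2+] = s and [S^2-] = s.
Ksp = s × s = s^2
s = (1.0 x 10^-13)^(1/2) = 3.2 × 10^-7 M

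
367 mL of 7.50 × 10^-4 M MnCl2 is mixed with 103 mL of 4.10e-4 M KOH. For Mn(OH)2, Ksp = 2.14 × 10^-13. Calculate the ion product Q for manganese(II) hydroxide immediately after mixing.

Q ≈ 4.73e-12

Total volume = 367 + 103 = 470 mL.
[Mn^2+] = 7.50 x 10^-4 × (367/470) = 5.856 × 10^-4 M
[OH^-] = 4.10 × 10^-4 × (103/470) = 8.985 × 10^-5 M
Mn(OH)2(s) ⇌ Mn^2+ + 2 OH^-, so Q = [Mn^2+][OH^-]^2
Q = (5.856 × 10^-4)(8.985 × 10^-5)^2 = 4.73 × 10^-12
Q > Ksp, so Mn(OH)2 will precipitate.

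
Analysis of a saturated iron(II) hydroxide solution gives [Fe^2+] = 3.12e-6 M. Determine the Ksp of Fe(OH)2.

Ksp ≈ 1.21e-16

Fe(OH)2(s) ⇌ Fe^2+(aq) + 2 OH^-(aq)
Stoichiometry gives [OH^-] = (2/1)[Fe^2+] = 6.240 × 10^-6 M.
Ksp = [Fe^2+][OH^-]^2
Ksp = 3.12 × 10^-6 × (6.240 × 10^-6)^2 = 1.21 x 10^-16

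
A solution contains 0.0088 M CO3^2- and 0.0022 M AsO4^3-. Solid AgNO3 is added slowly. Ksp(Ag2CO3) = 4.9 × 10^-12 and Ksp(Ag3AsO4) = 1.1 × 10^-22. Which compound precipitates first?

Each salt begins to precipitate when Q = Ksp, i.e. when [Ag^+] reaches its threshold.
For Ag2CO3: 4.9 × 10^-12 = 0.0088 × [Ag^+]^2  ⇒  [Ag^+] = 2.4 x 10^-5 M.
For Ag3AsO4: 1.1 × 10^-22 = 0.0022 × [Ag^+]^3  ⇒  [Ag^+] = 3.7 × 10^-7 M.
The salt with the lower threshold [Ag^+] precipitates first: Ag3AsO4.

Ag3AsO4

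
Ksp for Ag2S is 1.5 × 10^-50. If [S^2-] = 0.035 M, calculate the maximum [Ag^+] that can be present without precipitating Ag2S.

Ag2S(s) ⇌ 2 Ag^+ + S^2-
Ksp = [Ag^+]^2[S^2-]
Precipitation begins when Q = Ksp. With [S^2-] = 0.035 M:
1.5 × 10^-50 = (0.035) × [Ag^+]^2
[Ag^+] = (1.5 × 10^-50 / 3.5 x 10^-2)^(1/2) = 6.5 x 10^-25 M

6.5e-25 M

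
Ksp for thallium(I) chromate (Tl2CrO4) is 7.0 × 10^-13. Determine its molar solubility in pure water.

5.6 × 10^-5 M

Tl2CrO4(s) ⇌ 2 Tl^+ + CrO4^2-
Ksp = [Tl^+]^2[CrO4^2-]
With molar solubility s: [Tl^+] = 2s, [CrO4^2-] = s.
Substituting: Ksp = (2s)^2s = 4s^3
s^3 = 7.0 × 10^-13 / 4, so s = 5.6 x 10^-5 M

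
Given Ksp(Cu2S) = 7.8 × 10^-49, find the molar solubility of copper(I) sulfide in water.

s = 5.8 x 10^-17 M

Cu2S(s) ⇌ 2 Cu^+(aq) + S^2-(aq)
Ksp = [Cu^+]^2[S^2-]
Let s = molar solubility. Then [Cu^+] = 2s and [S^2-] = s.
Ksp = (2s)^2s = 4s^3
s^3 = 7.8 × 10^-49 / 4, so s = 5.8 x 10^-17 M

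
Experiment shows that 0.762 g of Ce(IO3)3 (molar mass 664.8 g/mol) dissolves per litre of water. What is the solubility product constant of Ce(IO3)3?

Ksp ≈ 4.66 × 10^-11

Molar solubility s = (7.62 x 10^-1 g/L) / (664.8 g/mol) = 1.146 × 10^-3 M.
Ce(IO3)3(s) <=> Ce^3+(aq) + 3 IO3^-(aq)
With molar solubility s: [Ce^3+] = s, [IO3^-] = 3s.
Ksp = [Ce^3+][IO3^-]^3
So Ksp = s × (3s)^3 = 27s^4
Ksp = 27 × (1.146 × 10^-3)^4 = 4.66 × 10^-11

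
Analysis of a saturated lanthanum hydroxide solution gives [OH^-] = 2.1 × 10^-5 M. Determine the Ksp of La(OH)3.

Ksp ≈ 6.5 × 10^-20

La(OH)3(s) <=> La^3+ + 3 OH^-
Stoichiometry gives [La^3+] = (1/3)[OH^-] = 7.00 x 10^-6 M.
Ksp = [La^3+][OH^-]^3
Ksp = 7.00 × 10^-6 × (2.1 × 10^-5)^3 = 6.5 × 10^-20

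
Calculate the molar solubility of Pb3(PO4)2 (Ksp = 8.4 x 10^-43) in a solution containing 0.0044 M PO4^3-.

s ≈ 1.2e-13 M

Pb3(PO4)2(s) ⇌ 3 Pb^2+ + 2 PO4^3-
Ksp = [Pb^2+]^3[PO4^3-]^2
Let s be the molar solubility in this solution. [Pb^2+] = 3s, [PO4^3-] = 0.0044 + 2s ≈ 0.0044 (Ksp is small, so little additional dissolves).
Ksp ≈ (3s)^3 × (0.0044)^2
s = 1.2 x 10^-13 M
Check: 2s = 2.3 × 10^-13 ≪ 0.0044, so the approximation is valid.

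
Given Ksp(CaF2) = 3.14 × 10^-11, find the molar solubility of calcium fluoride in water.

CaF2(s) ⇌ Ca^2+ + 2 F^-
Ksp = [Ca^2+][F^-]^2
For each mole of CaF2 that dissolves: [Ca^2+] = s, [F^-] = 2s.
Ksp = s(2s)^2 = 4s^3
s = (3.14 × 10^-11 / 4)^(1/3) = 1.99 × 10^-4 M

1.99e-4 M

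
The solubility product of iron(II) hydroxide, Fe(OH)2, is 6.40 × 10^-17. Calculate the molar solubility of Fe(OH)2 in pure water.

Fe(OH)2(s) ⇌ Fe^2+ + 2 OH^-
Ksp = [Fe^2+][OH^-]^2
If s mol/L of Fe(OH)2 dissolves, [Fe^2+] = s and [OH^-] = 2s.
Ksp = s(2s)^2 = 4s^3
s^3 = 6.40 × 10^-17 / 4, so s = 2.52 × 10^-6 M

2.52 × 10^-6 M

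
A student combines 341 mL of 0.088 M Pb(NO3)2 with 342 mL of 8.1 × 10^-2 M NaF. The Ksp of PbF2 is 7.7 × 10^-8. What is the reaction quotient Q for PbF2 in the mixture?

7.2 × 10^-5

Total volume = 341 + 342 = 683 mL.
[Pb^2+] = 8.8 × 10^-2 × (341/683) = 4.39 × 10^-2 M
[F^-] = 8.1 x 10^-2 × (342/683) = 4.06 x 10^-2 M
PbF2(s) ⇌ Pb^2+ + 2 F^-, so Q = [Pb^2+][F^-]^2
Q = (4.39 × 10^-2)(4.06 × 10^-2)^2 = 7.2 × 10^-5
Q > Ksp, so PbF2 will precipitate.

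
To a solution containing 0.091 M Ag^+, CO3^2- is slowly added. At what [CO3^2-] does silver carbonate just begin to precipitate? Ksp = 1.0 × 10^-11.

1.2e-9 M

Ag2CO3(s) ⇌ 2 Ag^+ + CO3^2-
Ksp = [Ag^+]^2[CO3^2-]
Precipitation begins when Q = Ksp. With [Ag^+] = 0.091 M:
1.0 × 10^-11 = (0.091)^2 × [CO3^2-]
[CO3^2-] = (1.0 × 10^-11 / 8.28 x 10^-3) = 1.2 x 10^-9 M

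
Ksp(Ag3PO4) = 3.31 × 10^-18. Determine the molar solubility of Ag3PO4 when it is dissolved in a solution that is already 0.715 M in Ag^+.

s ≈ 9.06 x 10^-18 M

Ag3PO4(s) ⇌ 3 Ag^+(aq) + PO4^3-(aq)
Ksp = [Ag^+]^3[PO4^3-]
Let s be the molar solubility in this solution. [Ag^+] = 0.715 + 3s ≈ 0.715, [PO4^3-] = s (since the Ag^+ already present dominates).
Ksp ≈ (0.715)^3 × s
s = 9.06 x 10^-18 M
Check: 3s = 2.7 × 10^-17 ≪ 0.715, so the approximation is valid.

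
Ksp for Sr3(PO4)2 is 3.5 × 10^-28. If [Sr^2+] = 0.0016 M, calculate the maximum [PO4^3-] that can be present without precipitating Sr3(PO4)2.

Sr3(PO4)2(s) <=> 3 Sr^2+ + 2 PO4^3-
Ksp = [Sr^2+]^3[PO4^3-]^2
Precipitation begins when Q = Ksp. With [Sr^2+] = 0.0016 M:
3.5 × 10^-28 = (0.0016)^3 × [PO4^3-]^2
[PO4^3-] = (3.5 × 10^-28 / 4.10 × 10^-9)^(1/2) = 2.9 × 10^-10 M

2.9 × 10^-10 M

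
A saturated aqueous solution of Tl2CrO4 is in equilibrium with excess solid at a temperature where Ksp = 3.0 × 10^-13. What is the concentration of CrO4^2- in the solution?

Tl2CrO4(s) <=> 2 Tl^+(aq) + CrO4^2-(aq)
Ksp = [Tl^+]^2[CrO4^2-]
For each mole of Tl2CrO4 that dissolves: [Tl^+] = 2s, [CrO4^2-] = s.
So Ksp = (2s)^2 × s = 4s^3
Solving, s = (3.0 × 10^-13/4)^(1/3) = 4.22 x 10^-5 M
[CrO4^2-] = s = 4.2 × 10^-5 M

4.2 x 10^-5 M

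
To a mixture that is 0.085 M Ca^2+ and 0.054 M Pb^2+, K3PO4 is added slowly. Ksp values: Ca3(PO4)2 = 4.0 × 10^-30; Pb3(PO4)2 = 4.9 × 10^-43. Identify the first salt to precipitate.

Each salt begins to precipitate when Q = Ksp, i.e. when [PO4^3-] reaches its threshold.
For Ca3(PO4)2: 4.0 × 10^-30 = (0.085)^3 × [PO4^3-]^2  ⇒  [PO4^3-] = 8.1 × 10^-14 M.
For Pb3(PO4)2: 4.9 × 10^-43 = (0.054)^3 × [PO4^3-]^2  ⇒  [PO4^3-] = 5.6 x 10^-20 M.
The salt with the lower threshold [PO4^3-] precipitates first: Pb3(PO4)2.

Pb3(PO4)2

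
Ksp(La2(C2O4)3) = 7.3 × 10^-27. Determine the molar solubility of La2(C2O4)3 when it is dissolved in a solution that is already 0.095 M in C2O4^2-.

s ≈ 1.5 × 10^-12 M

La2(C2O4)3(s) ⇌ 2 La^3+ + 3 C2O4^2-
Ksp = [La^3+]^2[C2O4^2-]^3
Let s be the molar solubility in this solution. [La^3+] = 2s, [C2O4^2-] = 0.095 + 3s ≈ 0.095 (common-ion effect: C2O4^2- is already 0.095 M).
Ksp ≈ (2s)^2 × (0.095)^3
s = 1.5 × 10^-12 M
Check: 3s = 4.4 × 10^-12 ≪ 0.095, so the approximation is valid.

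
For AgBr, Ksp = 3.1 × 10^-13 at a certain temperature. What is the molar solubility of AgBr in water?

s ≈ 5.6 × 10^-7 M

AgBr(s) ⇌ Ag^+(aq) + Br^-(aq)
Ksp = [Ag^+][Br^-]
Let s = molar solubility. Then [Ag^+] = s and [Br^-] = s.
Ksp = s × s = s^2
s = (3.1 × 10^-13)^(1/2) = 5.6 x 10^-7 M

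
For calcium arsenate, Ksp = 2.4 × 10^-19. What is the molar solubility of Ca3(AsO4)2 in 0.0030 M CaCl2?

Ca3(AsO4)2(s) <=> 3 Ca^2+ + 2 AsO4^3-
Ksp = [Ca^2+]^3[AsO4^3-]^2
Let s = moles of Ca3(AsO4)2 that dissolve per litre. [Ca^2+] = 0.0030 + 3s ≈ 0.0030, [AsO4^3-] = 2s (since Ca^2+ from CaCl2 dominates).
Ksp ≈ (0.0030)^3 × (2s)^2
s = 1.5 x 10^-6 M
Check: 3s = 4.5 x 10^-6 ≪ 0.0030, so the approximation is valid.

1.5 × 10^-6 M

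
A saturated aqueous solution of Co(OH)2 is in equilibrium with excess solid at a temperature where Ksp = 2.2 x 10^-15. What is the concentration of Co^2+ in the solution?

[Co^2+] = 8.2 x 10^-6 M

Co(OH)2(s) ⇌ Co^2+ + 2 OH^-
Ksp = [Co^2+][OH^-]^2
Let s = molar solubility. Then [Co^2+] = s and [OH^-] = 2s.
Substituting: Ksp = s(2s)^2 = 4s^3
s = (2.2 x 10^-15 / 4)^(1/3) = 8.19 × 10^-6 M
[Co^2+] = s = 8.2 x 10^-6 M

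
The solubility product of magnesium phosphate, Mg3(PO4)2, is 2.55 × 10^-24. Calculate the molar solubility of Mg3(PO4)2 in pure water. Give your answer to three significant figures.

Mg3(PO4)2(s) ⇌ 3 Mg^2+ + 2 PO4^3-
Ksp = [Mg^2+]^3[PO4^3-]^2
With molar solubility s: [Mg^2+] = 3s, [PO4^3-] = 2s.
So Ksp = (3s)^3 × (2s)^2 = 108s^5
Solving, s = (2.55 × 10^-24/108)^(1/5) = 7.49 × 10^-6 M

s ≈ 7.49e-6 M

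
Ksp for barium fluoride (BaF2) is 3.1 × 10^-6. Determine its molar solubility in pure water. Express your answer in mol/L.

BaF2(s) <=> Ba^2+ + 2 F^-
Ksp = [Ba^2+][F^-]^2
With molar solubility s: [Ba^2+] = s, [F^-] = 2s.
Ksp = s(2s)^2 = 4s^3
Solving, s = (3.1 × 10^-6/4)^(1/3) = 9.2 × 10^-3 M

s = 9.2e-3 M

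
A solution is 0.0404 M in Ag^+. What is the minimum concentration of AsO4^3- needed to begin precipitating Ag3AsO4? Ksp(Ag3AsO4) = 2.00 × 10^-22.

3.03 × 10^-18 M

Ag3AsO4(s) <=> 3 Ag^+ + AsO4^3-
Ksp = [Ag^+]^3[AsO4^3-]
Precipitation begins when Q = Ksp. With [Ag^+] = 0.0404 M:
2.00 × 10^-22 = (0.0404)^3 × [AsO4^3-]
[AsO4^3-] = (2.00 × 10^-22 / 6.594 x 10^-5) = 3.03 x 10^-18 M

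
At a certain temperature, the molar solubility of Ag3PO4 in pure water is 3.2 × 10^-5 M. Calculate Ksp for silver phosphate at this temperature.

Ksp ≈ 2.8 x 10^-17

Ag3PO4(s) ⇌ 3 Ag^+ + PO4^3-
With molar solubility s: [Ag^+] = 3s, [PO4^3-] = s.
Ksp = [Ag^+]^3[PO4^3-]
Ksp = (3s)^3s = 27s^4
Ksp = 27 × (3.2 × 10^-5)^4 = 2.8 × 10^-17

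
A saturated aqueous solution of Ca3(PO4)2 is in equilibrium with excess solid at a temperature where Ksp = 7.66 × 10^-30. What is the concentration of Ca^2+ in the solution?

Ca3(PO4)2(s) ⇌ 3 Ca^2+(aq) + 2 PO4^3-(aq)
Ksp = [Ca^2+]^3[PO4^3-]^2
Let s = molar solubility. Then [Ca^2+] = 3s and [PO4^3-] = 2s.
Substituting: Ksp = (3s)^3(2s)^2 = 108s^5
s^5 = 7.66 × 10^-30 / 108, so s = 5.891 × 10^-7 M
[Ca^2+] = 3s = 1.77 × 10^-6 M

1.77 x 10^-6 M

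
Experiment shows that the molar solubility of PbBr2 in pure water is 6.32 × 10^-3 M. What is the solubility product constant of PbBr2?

Ksp ≈ 1.01 x 10^-6

PbBr2(s) ⇌ Pb^2+(aq) + 2 Br^-(aq)
Let s = molar solubility. Then [Pb^2+] = s and [Br^-] = 2s.
Ksp = [Pb^2+][Br^-]^2
Ksp = s(2s)^2 = 4s^3
With s = 6.32 x 10^-3: Ksp = 1.01 × 10^-6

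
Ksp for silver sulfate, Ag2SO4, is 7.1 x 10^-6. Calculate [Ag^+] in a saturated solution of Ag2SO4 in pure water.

[Ag^+] ≈ 0.024 M

Ag2SO4(s) ⇌ 2 Ag^+ + SO4^2-
Ksp = [Ag^+]^2[SO4^2-]
With molar solubility s: [Ag^+] = 2s, [SO4^2-] = s.
Ksp = (2s)^2s = 4s^3
Solving, s = (7.1 x 10^-6/4)^(1/3) = 1.21 x 10^-2 M
[Ag^+] = 2s = 2.4 × 10^-2 M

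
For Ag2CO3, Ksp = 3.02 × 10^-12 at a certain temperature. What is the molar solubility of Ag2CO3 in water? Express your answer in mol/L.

s ≈ 9.11e-5 M

Ag2CO3(s) <=> 2 Ag^+(aq) + CO3^2-(aq)
Ksp = [Ag^+]^2[CO3^2-]
Let s = molar solubility. Then [Ag^+] = 2s and [CO3^2-] = s.
Ksp = (2s)^2s = 4s^3
s = (3.02 × 10^-12 / 4)^(1/3) = 9.11 × 10^-5 M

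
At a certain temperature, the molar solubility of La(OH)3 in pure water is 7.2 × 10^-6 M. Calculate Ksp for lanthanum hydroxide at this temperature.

La(OH)3(s) ⇌ La^3+(aq) + 3 OH^-(aq)
With molar solubility s: [La^3+] = s, [OH^-] = 3s.
Ksp = [La^3+][OH^-]^3
Substituting: Ksp = s(3s)^3 = 27s^4
With s = 7.2 × 10^-6: Ksp = 7.3 x 10^-20

Ksp = 7.3 × 10^-20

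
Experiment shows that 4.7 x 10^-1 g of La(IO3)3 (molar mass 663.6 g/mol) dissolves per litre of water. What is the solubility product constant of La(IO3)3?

Molar solubility s = (4.7 × 10^-1 g/L) / (663.6 g/mol) = 7.08 × 10^-4 M.
La(IO3)3(s) <=> La^3+(aq) + 3 IO3^-(aq)
If s mol/L of La(IO3)3 dissolves, [La^3+] = s and [IO3^-] = 3s.
Ksp = [La^3+][IO3^-]^3
Substituting: Ksp = s(3s)^3 = 27s^4
Ksp = 27 × (7.08 × 10^-4)^4 = 6.8 × 10^-12

Ksp ≈ 6.8 × 10^-12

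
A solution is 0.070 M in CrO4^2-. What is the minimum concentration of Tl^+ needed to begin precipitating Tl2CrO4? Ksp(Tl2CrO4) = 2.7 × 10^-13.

Tl2CrO4(s) ⇌ 2 Tl^+(aq) + CrO4^2-(aq)
Ksp = [Tl^+]^2[CrO4^2-]
Precipitation begins when Q = Ksp. With [CrO4^2-] = 0.070 M:
2.7 × 10^-13 = (0.070) × [Tl^+]^2
[Tl^+] = (2.7 × 10^-13 / 7.0 x 10^-2)^(1/2) = 2.0 × 10^-6 M

2.0e-6 M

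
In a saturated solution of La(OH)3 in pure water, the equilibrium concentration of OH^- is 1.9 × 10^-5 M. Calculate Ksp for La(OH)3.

4.3e-20

La(OH)3(s) ⇌ La^3+(aq) + 3 OH^-(aq)
Stoichiometry gives [La^3+] = (1/3)[OH^-] = 6.33 × 10^-6 M.
Ksp = [La^3+][OH^-]^3
Ksp = 6.33 × 10^-6 × (1.9 × 10^-5)^3 = 4.3 × 10^-20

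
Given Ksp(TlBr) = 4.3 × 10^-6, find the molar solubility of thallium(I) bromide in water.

s ≈ 2.1 × 10^-3 M

TlBr(s) ⇌ Tl^+(aq) + Br^-(aq)
Ksp = [Tl^+][Br^-]
If s mol/L of TlBr dissolves, [Tl^+] = s and [Br^-] = s.
Ksp = s × s = s^2
s = (4.3 × 10^-6)^(1/2) = 2.1 × 10^-3 M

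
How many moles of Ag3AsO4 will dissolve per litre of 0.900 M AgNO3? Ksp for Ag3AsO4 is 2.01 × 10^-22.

s ≈ 2.76e-22 M

Ag3AsO4(s) ⇌ 3 Ag^+ + AsO4^3-
Ksp = [Ag^+]^3[AsO4^3-]
Let s be the molar solubility in this solution. [Ag^+] = 0.900 + 3s ≈ 0.900, [AsO4^3-] = s (common-ion effect: Ag^+ is already 0.900 M).
Ksp ≈ (0.900)^3 × s
s = 2.76 × 10^-22 M
Check: 3s = 8.3 × 10^-22 ≪ 0.900, so the approximation is valid.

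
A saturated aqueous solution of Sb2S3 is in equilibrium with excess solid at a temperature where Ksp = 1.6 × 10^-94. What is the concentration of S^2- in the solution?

Sb2S3(s) ⇌ 2 Sb^3+ + 3 S^2-
Ksp = [Sb^3+]^2[S^2-]^3
Let s = molar solubility. Then [Sb^3+] = 2s and [S^2-] = 3s.
Substituting: Ksp = (2s)^2(3s)^3 = 108s^5
Solving, s = (1.6 × 10^-94/108)^(1/5) = 6.83 x 10^-20 M
[S^2-] = 3s = 2.0 × 10^-19 M

[S^2-] ≈ 2.0 × 10^-19 M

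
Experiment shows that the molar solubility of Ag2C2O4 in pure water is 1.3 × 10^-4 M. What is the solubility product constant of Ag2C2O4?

8.8 × 10^-12

Ag2C2O4(s) ⇌ 2 Ag^+ + C2O4^2-
With molar solubility s: [Ag^+] = 2s, [C2O4^2-] = s.
Ksp = [Ag^+]^2[C2O4^2-]
So Ksp = (2s)^2 × s = 4s^3
Ksp = 4 × (1.3 × 10^-4)^3 = 8.8 × 10^-12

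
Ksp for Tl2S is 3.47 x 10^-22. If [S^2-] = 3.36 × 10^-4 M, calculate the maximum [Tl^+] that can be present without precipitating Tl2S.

Tl2S(s) ⇌ 2 Tl^+ + S^2-
Ksp = [Tl^+]^2[S^2-]
Precipitation begins when Q = Ksp. With [S^2-] = 3.36 × 10^-4 M:
3.47 x 10^-22 = (3.36 × 10^-4) × [Tl^+]^2
[Tl^+] = (3.47 x 10^-22 / 3.36 x 10^-4)^(1/2) = 1.02 × 10^-9 M

[Tl^+] = 1.02e-9 M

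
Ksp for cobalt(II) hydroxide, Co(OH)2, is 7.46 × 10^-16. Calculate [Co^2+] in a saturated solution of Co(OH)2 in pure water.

Co(OH)2(s) ⇌ Co^2+(aq) + 2 OH^-(aq)
Ksp = [Co^2+][OH^-]^2
If s mol/L of Co(OH)2 dissolves, [Co^2+] = s and [OH^-] = 2s.
Ksp = s(2s)^2 = 4s^3
Solving, s = (7.46 × 10^-16/4)^(1/3) = 5.713 × 10^-6 M
[Co^2+] = s = 5.71 x 10^-6 M

5.71 × 10^-6 M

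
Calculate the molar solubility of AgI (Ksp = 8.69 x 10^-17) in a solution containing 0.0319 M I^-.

AgI(s) <=> Ag^+ + I^-
Ksp = [Ag^+][I^-]
If s mol/L dissolves here, [Ag^+] = s, [I^-] = 0.0319 + s ≈ 0.0319 (common-ion effect: I^- is already 0.0319 M).
Ksp ≈ s × 0.0319
s = 2.72 × 10^-15 M
Check: s = 2.7 x 10^-15 ≪ 0.0319, so the approximation is valid.

s ≈ 2.72e-15 M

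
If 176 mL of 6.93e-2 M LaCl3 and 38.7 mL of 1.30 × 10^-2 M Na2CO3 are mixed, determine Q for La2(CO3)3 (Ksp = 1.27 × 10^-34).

Q = 4.15e-11

Total volume = 176 + 38.7 = 214.7 mL.
[La^3+] = 6.93 × 10^-2 × (176/214.7) = 5.681 × 10^-2 M
[CO3^2-] = 1.30 × 10^-2 × (38.7/214.7) = 2.343 × 10^-3 M
La2(CO3)3(s) <=> 2 La^3+ + 3 CO3^2-, so Q = [La^3+]^2[CO3^2-]^3
Q = (5.681 × 10^-2)^2(2.343 × 10^-3)^3 = 4.15 × 10^-11
Q > Ksp, so La2(CO3)3 will precipitate.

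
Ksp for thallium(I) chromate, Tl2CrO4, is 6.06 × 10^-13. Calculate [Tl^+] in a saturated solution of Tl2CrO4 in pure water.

Tl2CrO4(s) ⇌ 2 Tl^+(aq) + CrO4^2-(aq)
Ksp = [Tl^+]^2[CrO4^2-]
For each mole of Tl2CrO4 that dissolves: [Tl^+] = 2s, [CrO4^2-] = s.
Ksp = (2s)^2s = 4s^3
s = (6.06 × 10^-13 / 4)^(1/3) = 5.331 x 10^-5 M
[Tl^+] = 2s = 1.07 x 10^-4 M

[Tl^+] ≈ 1.07 × 10^-4 M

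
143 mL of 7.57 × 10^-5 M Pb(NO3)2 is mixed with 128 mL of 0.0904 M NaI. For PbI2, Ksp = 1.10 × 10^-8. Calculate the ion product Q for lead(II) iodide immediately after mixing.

Q ≈ 7.28 x 10^-8

Total volume = 143 + 128 = 271 mL.
[Pb^2+] = 7.57 x 10^-5 × (143/271) = 3.995 × 10^-5 M
[I^-] = 9.04 x 10^-2 × (128/271) = 4.270 × 10^-2 M
PbI2(s) ⇌ Pb^2+(aq) + 2 I^-(aq), so Q = [Pb^2+][I^-]^2
Q = (3.995 x 10^-5)(4.270 × 10^-2)^2 = 7.28 × 10^-8
Q > Ksp, so PbI2 will precipitate.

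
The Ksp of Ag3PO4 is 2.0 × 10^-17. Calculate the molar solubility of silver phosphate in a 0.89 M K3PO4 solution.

9.4 × 10^-7 M

Ag3PO4(s) ⇌ 3 Ag^+(aq) + PO4^3-(aq)
Ksp = [Ag^+]^3[PO4^3-]
Let s = moles of Ag3PO4 that dissolve per litre. [Ag^+] = 3s, [PO4^3-] = 0.89 + s ≈ 0.89 (since PO4^3- from K3PO4 dominates).
Ksp ≈ (3s)^3 × 0.89
s = 9.4 x 10^-7 M
Check: s = 9.4 x 10^-7 ≪ 0.89, so the approximation is valid.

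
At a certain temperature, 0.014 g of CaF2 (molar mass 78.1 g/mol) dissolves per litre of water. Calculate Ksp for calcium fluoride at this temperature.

Molar solubility s = (1.4 x 10^-2 g/L) / (78.1 g/mol) = 1.79 x 10^-4 M.
CaF2(s) <=> Ca^2+ + 2 F^-
Let s = molar solubility. Then [Ca^2+] = s and [F^-] = 2s.
Ksp = [Ca^2+][F^-]^2
Ksp = s(2s)^2 = 4s^3
Ksp = 4 × (1.79 × 10^-4)^3 = 2.3 x 10^-11

Ksp ≈ 2.3 × 10^-11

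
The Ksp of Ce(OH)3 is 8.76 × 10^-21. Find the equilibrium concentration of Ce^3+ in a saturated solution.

Ce(OH)3(s) ⇌ Ce^3+(aq) + 3 OH^-(aq)
Ksp = [Ce^3+][OH^-]^3
For each mole of Ce(OH)3 that dissolves: [Ce^3+] = s, [OH^-] = 3s.
Ksp = s(3s)^3 = 27s^4
s^4 = 8.76 × 10^-21 / 27, so s = 4.244 × 10^-6 M
[Ce^3+] = s = 4.24 x 10^-6 M

[Ce^3+] ≈ 4.24 × 10^-6 M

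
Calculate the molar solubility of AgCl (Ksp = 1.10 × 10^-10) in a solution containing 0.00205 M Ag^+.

AgCl(s) <=> Ag^+ + Cl^-
Ksp = [Ag^+][Cl^-]
If s mol/L dissolves here, [Ag^+] = 0.00205 + s ≈ 0.00205, [Cl^-] = s (common-ion effect: Ag^+ is already 0.00205 M).
Ksp ≈ 0.00205 × s
s = 5.37 x 10^-8 M
Check: s = 5.4 × 10^-8 ≪ 0.00205, so the approximation is valid.

s ≈ 5.37 x 10^-8 M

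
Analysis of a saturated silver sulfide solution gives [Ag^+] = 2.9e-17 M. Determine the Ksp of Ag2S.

Ksp = 1.2 x 10^-50

Ag2S(s) ⇌ 2 Ag^+ + S^2-
Stoichiometry gives [S^2-] = (1/2)[Ag^+] = 1.45 x 10^-17 M.
Ksp = [Ag^+]^2[S^2-]
Ksp = (2.9 × 10^-17)^2 × 1.45 × 10^-17 = 1.2 × 10^-50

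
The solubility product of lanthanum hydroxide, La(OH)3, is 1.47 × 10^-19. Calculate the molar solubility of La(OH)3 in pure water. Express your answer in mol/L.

8.59e-6 M

La(OH)3(s) ⇌ La^3+(aq) + 3 OH^-(aq)
Ksp = [La^3+][OH^-]^3
Let s = molar solubility. Then [La^3+] = s and [OH^-] = 3s.
So Ksp = s × (3s)^3 = 27s^4
s = (1.47 × 10^-19 / 27)^(1/4) = 8.59 × 10^-6 M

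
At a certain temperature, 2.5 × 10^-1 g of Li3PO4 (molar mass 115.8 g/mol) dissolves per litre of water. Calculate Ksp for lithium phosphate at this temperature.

Ksp ≈ 5.9 × 10^-10

Molar solubility s = (2.5 x 10^-1 g/L) / (115.8 g/mol) = 2.16 × 10^-3 M.
Li3PO4(s) ⇌ 3 Li^+ + PO4^3-
If s mol/L of Li3PO4 dissolves, [Li^+] = 3s and [PO4^3-] = s.
Ksp = [Li^+]^3[PO4^3-]
Ksp = (3s)^3s = 27s^4
Ksp = 27 × (2.16 × 10^-3)^4 = 5.9 × 10^-10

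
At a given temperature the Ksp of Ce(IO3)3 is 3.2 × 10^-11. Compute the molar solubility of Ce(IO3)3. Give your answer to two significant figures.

s ≈ 1.0e-3 M

Ce(IO3)3(s) ⇌ Ce^3+ + 3 IO3^-
Ksp = [Ce^3+][IO3^-]^3
For each mole of Ce(IO3)3 that dissolves: [Ce^3+] = s, [IO3^-] = 3s.
So Ksp = s × (3s)^3 = 27s^4
s = (3.2 × 10^-11 / 27)^(1/4) = 1.0 × 10^-3 M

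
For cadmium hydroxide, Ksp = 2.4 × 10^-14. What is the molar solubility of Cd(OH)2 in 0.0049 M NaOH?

s ≈ 1.0e-9 M

Cd(OH)2(s) <=> Cd^2+(aq) + 2 OH^-(aq)
Ksp = [Cd^2+][OH^-]^2
If s mol/L dissolves here, [Cd^2+] = s, [OH^-] = 0.0049 + 2s ≈ 0.0049 (since OH^- from NaOH dominates).
Ksp ≈ s × (0.0049)^2
s = 1.0 × 10^-9 M
Check: 2s = 2.0 × 10^-9 ≪ 0.0049, so the approximation is valid.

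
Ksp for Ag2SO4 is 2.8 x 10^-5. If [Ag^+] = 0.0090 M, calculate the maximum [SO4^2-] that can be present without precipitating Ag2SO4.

3.5 × 10^-1 M

Ag2SO4(s) ⇌ 2 Ag^+(aq) + SO4^2-(aq)
Ksp = [Ag^+]^2[SO4^2-]
Precipitation begins when Q = Ksp. With [Ag^+] = 0.0090 M:
2.8 x 10^-5 = (0.0090)^2 × [SO4^2-]
[SO4^2-] = (2.8 x 10^-5 / 8.10 × 10^-5) = 3.5 x 10^-1 M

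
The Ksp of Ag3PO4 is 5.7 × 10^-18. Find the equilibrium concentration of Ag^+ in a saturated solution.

[Ag^+] = 6.4 x 10^-5 M

Ag3PO4(s) <=> 3 Ag^+(aq) + PO4^3-(aq)
Ksp = [Ag^+]^3[PO4^3-]
If s mol/L of Ag3PO4 dissolves, [Ag^+] = 3s and [PO4^3-] = s.
Ksp = (3s)^3s = 27s^4
Solving, s = (5.7 × 10^-18/27)^(1/4) = 2.14 × 10^-5 M
[Ag^+] = 3s = 6.4 x 10^-5 M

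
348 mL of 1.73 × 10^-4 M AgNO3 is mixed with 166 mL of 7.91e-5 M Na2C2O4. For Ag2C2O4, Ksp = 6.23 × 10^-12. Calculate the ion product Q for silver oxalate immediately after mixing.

Q ≈ 3.50 × 10^-13

Total volume = 348 + 166 = 514 mL.
[Ag^+] = 1.73 × 10^-4 × (348/514) = 1.171 × 10^-4 M
[C2O4^2-] = 7.91 × 10^-5 × (166/514) = 2.555 x 10^-5 M
Ag2C2O4(s) <=> 2 Ag^+ + C2O4^2-, so Q = [Ag^+]^2[C2O4^2-]
Q = (1.171 x 10^-4)^2(2.555 × 10^-5) = 3.50 × 10^-13
Q < Ksp, so no precipitate of Ag2C2O4 forms.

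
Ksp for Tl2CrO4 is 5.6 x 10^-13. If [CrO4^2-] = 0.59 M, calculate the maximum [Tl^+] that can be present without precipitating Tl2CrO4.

[Tl^+] ≈ 9.7e-7 M

Tl2CrO4(s) ⇌ 2 Tl^+ + CrO4^2-
Ksp = [Tl^+]^2[CrO4^2-]
Precipitation begins when Q = Ksp. With [CrO4^2-] = 0.59 M:
5.6 x 10^-13 = (0.59) × [Tl^+]^2
[Tl^+] = (5.6 x 10^-13 / 5.9 x 10^-1)^(1/2) = 9.7 x 10^-7 M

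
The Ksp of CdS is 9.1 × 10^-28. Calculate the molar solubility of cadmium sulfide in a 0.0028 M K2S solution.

s ≈ 3.3 x 10^-25 M

CdS(s) ⇌ Cd^2+ + S^2-
Ksp = [Cd^2+][S^2-]
Let s be the molar solubility in this solution. [Cd^2+] = s, [S^2-] = 0.0028 + s ≈ 0.0028 (since S^2- from K2S dominates).
Ksp ≈ s × 0.0028
s = 3.3 × 10^-25 M
Check: s = 3.3 × 10^-25 ≪ 0.0028, so the approximation is valid.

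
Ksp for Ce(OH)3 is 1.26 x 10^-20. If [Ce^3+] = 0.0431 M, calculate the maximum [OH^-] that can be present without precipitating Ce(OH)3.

[OH^-] = 6.64 × 10^-7 M

Ce(OH)3(s) <=> Ce^3+(aq) + 3 OH^-(aq)
Ksp = [Ce^3+][OH^-]^3
Precipitation begins when Q = Ksp. With [Ce^3+] = 0.0431 M:
1.26 x 10^-20 = (0.0431) × [OH^-]^3
[OH^-] = (1.26 x 10^-20 / 4.31 x 10^-2)^(1/3) = 6.64 x 10^-7 M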